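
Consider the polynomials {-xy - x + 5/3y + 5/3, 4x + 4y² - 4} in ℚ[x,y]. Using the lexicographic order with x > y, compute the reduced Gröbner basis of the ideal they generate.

G = {x + y² - 1, y³ + y² + ⅔y + ⅔}

f_1 = -xy - x + 5/3y + 5/3, LT = xy.
f_2 = 4x + 4y² - 4, LT = x.

S(f_1,f_2): lcm = xy. S = x - y³ - ⅔y - 5/3.
  leading term x: subtract (¼)·f_2 from x - y³ - ⅔y - 5/3 → -y³ - y² - ⅔y - ⅔
  leading term y³: no divisor's leading term divides it; move -y³ to the remainder.
  leading term y²: no divisor's leading term divides it; move -y² to the remainder.
  leading term y: no divisor's leading term divides it; move -⅔y to the remainder.
  leading term 1: no divisor's leading term divides it; move -⅔ to the remainder.
  remainder -y³ - y² - ⅔y - ⅔ ≠ 0; add g_3 = -y³ - y² - ⅔y - ⅔ to the basis.

S(f_1,g_3): lcm = xy³. S = -⅔xy - ⅔x - 5/3y³ - 5/3y².
  leading term xy: subtract (⅔)·f_1 from -⅔xy - ⅔x - 5/3y³ - 5/3y² → -5/3y³ - 5/3y² - 10/9y - 10/9
  leading term y³: subtract (5/3)·g_3 from -5/3y³ - 5/3y² - 10/9y - 10/9 → 0
  remainder 0.

S(f_2,g_3): leading monomials are coprime, so the S-polynomial reduces to 0 (Buchberger's first criterion).
Every S-polynomial of the final basis reduces to 0, so we have a Gröbner basis.
Inter-reduce: drop elements whose leading term is divisible by another's, tail-reduce, and make monic.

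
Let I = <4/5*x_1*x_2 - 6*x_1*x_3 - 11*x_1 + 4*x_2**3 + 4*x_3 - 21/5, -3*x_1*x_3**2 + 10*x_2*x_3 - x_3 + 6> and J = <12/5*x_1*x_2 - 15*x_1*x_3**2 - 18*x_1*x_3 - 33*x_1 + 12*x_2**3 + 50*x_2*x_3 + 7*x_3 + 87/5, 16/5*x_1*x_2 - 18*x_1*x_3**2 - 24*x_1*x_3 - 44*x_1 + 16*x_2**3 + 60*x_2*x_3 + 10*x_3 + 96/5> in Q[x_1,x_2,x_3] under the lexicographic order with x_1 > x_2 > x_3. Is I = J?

Two ideals are equal iff their reduced Gröbner bases coincide (the reduced basis is unique for a fixed ordering).
Buchberger on the first generating set:
f_1 = 4/5*x_1*x_2 - 6*x_1*x_3 - 11*x_1 + 4*x_2**3 + 4*x_3 - 21/5, LT = x_1*x_2.
f_2 = -3*x_1*x_3**2 + 10*x_2*x_3 - x_3 + 6, LT = x_1*x_3**2.

S(f_1,f_2): lcm = x_1*x_2*x_3**2. S = -15/2*x_1*x_3**3 - 55/4*x_1*x_3**2 + 5*x_2**3*x_3**2 + 10/3*x_2**2*x_3 - 1/3*x_2*x_3 + 2*x_2 + 5*x_3**3 - 21/4*x_3**2.
  reduce S modulo (f_1, f_2):
  remainder 5*x_2**3*x_3**2 + 10/3*x_2**2*x_3 - 25*x_2*x_3**2 - 277/6*x_2*x_3 + 2*x_2 + 5*x_3**3 - 11/4*x_3**2 - 125/12*x_3 - 55/2 ≠ 0; add g_3 = 5*x_2**3*x_3**2 + 10/3*x_2**2*x_3 - 25*x_2*x_3**2 - 277/6*x_2*x_3 + 2*x_2 + 5*x_3**3 - 11/4*x_3**2 - 125/12*x_3 - 55/2 to the basis.

The other S-polynomials (S(f_1,g_3), S(f_2,g_3)) all reduce to 0 modulo the current basis, so we have a Gröbner basis.
Inter-reduce: drop elements whose leading term is divisible by another's, tail-reduce, and make monic.
Reduced Gröbner basis: {x_1*x_2 - 15/2*x_1*x_3 - 55/4*x_1 + 5*x_2**3 + 5*x_3 - 21/4, x_1*x_3**2 - 10/3*x_2*x_3 + 1/3*x_3 - 2, x_2**3*x_3**2 + 2/3*x_2**2*x_3 - 5*x_2*x_3**2 - 277/30*x_2*x_3 + 2/5*x_2 + x_3**3 - 11/20*x_3**2 - 25/12*x_3 - 11/2}.

Buchberger on the second generating set:
h_1 = 12/5*x_1*x_2 - 15*x_1*x_3**2 - 18*x_1*x_3 - 33*x_1 + 12*x_2**3 + 50*x_2*x_3 + 7*x_3 + 87/5, LT = x_1*x_2.
h_2 = 16/5*x_1*x_2 - 18*x_1*x_3**2 - 24*x_1*x_3 - 44*x_1 + 16*x_2**3 + 60*x_2*x_3 + 10*x_3 + 96/5, LT = x_1*x_2.

S(h_1,h_2): lcm = x_1*x_2. S = -5/8*x_1*x_3**2 + 25/12*x_2*x_3 - 5/24*x_3 + 5/4.
  reduce S modulo (h_1, h_2):
  remainder -5/8*x_1*x_3**2 + 25/12*x_2*x_3 - 5/24*x_3 + 5/4 ≠ 0; add k_3 = -5/8*x_1*x_3**2 + 25/12*x_2*x_3 - 5/24*x_3 + 5/4 to the basis.

S(h_1,k_3): lcm = x_1*x_2*x_3**2. S = -25/4*x_1*x_3**4 - 15/2*x_1*x_3**3 - 55/4*x_1*x_3**2 + 5*x_2**3*x_3**2 + 10/3*x_2**2*x_3 + 125/6*x_2*x_3**3 - 1/3*x_2*x_3 + 2*x_2 + 35/12*x_3**3 + 29/4*x_3**2.
  reduce S modulo (h_1, h_2, k_3):
  remainder 5*x_2**3*x_3**2 + 10/3*x_2**2*x_3 - 25*x_2*x_3**2 - 277/6*x_2*x_3 + 2*x_2 + 5*x_3**3 - 11/4*x_3**2 - 125/12*x_3 - 55/2 ≠ 0; add k_4 = 5*x_2**3*x_3**2 + 10/3*x_2**2*x_3 - 25*x_2*x_3**2 - 277/6*x_2*x_3 + 2*x_2 + 5*x_3**3 - 11/4*x_3**2 - 125/12*x_3 - 55/2 to the basis.

The other S-polynomials (S(h_2,k_3), S(h_1,k_4), S(h_2,k_4), S(k_3,k_4)) all reduce to 0 modulo the current basis, so we have a Gröbner basis.
Inter-reduce: drop elements whose leading term is divisible by another's, tail-reduce, and make monic.
Reduced Gröbner basis: {x_1*x_2 - 15/2*x_1*x_3 - 55/4*x_1 + 5*x_2**3 + 5*x_3 - 21/4, x_1*x_3**2 - 10/3*x_2*x_3 + 1/3*x_3 - 2, x_2**3*x_3**2 + 2/3*x_2**2*x_3 - 5*x_2*x_3**2 - 277/30*x_2*x_3 + 2/5*x_2 + x_3**3 - 11/20*x_3**2 - 25/12*x_3 - 11/2}.

The two bases agree; hence the ideals are identical.

Yes, the ideals are equal.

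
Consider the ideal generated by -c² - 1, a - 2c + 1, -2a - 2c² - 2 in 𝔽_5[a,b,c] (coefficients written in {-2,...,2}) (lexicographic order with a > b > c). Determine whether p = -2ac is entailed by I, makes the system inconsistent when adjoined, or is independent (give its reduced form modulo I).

-2ac lies in I (it reduces to 0).

First compute the reduced Gröbner basis of I by Buchberger's algorithm.
f_1 = -c² - 1, LT = c².
f_2 = a - 2c + 1, LT = a.
f_3 = -2a - 2c² - 2, LT = a.

S(f_2,f_3): lcm = a. S = -c² - 2c.
  leading term c²: subtract (1)·f_1 from -c² - 2c → -2c + 1
  leading term c: no divisor's leading term divides it; move -2c to the remainder.
  leading term 1: no divisor's leading term divides it; move 1 to the remainder.
  remainder -2c + 1 ≠ 0; add h_4 = -2c + 1 to the basis.

The other S-polynomials (S(f_1,f_2), S(f_1,f_3), S(f_1,h_4), S(f_2,h_4), S(f_3,h_4)) all reduce to 0 modulo the current basis, so we have a Gröbner basis.
Inter-reduce: drop elements whose leading term is divisible by another's, tail-reduce, and make monic.
Reduced Gröbner basis: {a, c + 2}.
Label its elements g_1 = a, g_2 = c + 2.

Reduce p = -2ac modulo G:
  leading term ac: subtract (-2c)·g_1 from -2ac → 0
  normal form = 0.
Since the normal form is 0, p ∈ I.

Ideal membership is decidable via reduction modulo a Gröbner basis.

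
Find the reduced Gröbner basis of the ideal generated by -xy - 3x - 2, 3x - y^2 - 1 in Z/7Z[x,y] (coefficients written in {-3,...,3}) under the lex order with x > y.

f_1 = -xy - 3x - 2, LT = xy.
f_2 = 3x - y^2 - 1, LT = x.

S(f_1,f_2): lcm = xy. S = 3x - 2y^3 - 2y + 2.
  leading term x: subtract (1)·f_2 from 3x - 2y^3 - 2y + 2 → -2y^3 + y^2 - 2y + 3
  leading term y^3: no divisor's leading term divides it; move -2y^3 to the remainder.
  leading term y^2: no divisor's leading term divides it; move y^2 to the remainder.
  leading term y: no divisor's leading term divides it; move -2y to the remainder.
  leading term 1: no divisor's leading term divides it; move 3 to the remainder.
  remainder -2y^3 + y^2 - 2y + 3 ≠ 0; add g_3 = -2y^3 + y^2 - 2y + 3 to the basis.

The other S-polynomials (S(f_1,g_3), S(f_2,g_3)) all reduce to 0 modulo the current basis, so we have a Gröbner basis.
Inter-reduce: drop elements whose leading term is divisible by another's, tail-reduce, and make monic.

G = {x + 2y^2 + 2, y^3 + 3y^2 + y + 2}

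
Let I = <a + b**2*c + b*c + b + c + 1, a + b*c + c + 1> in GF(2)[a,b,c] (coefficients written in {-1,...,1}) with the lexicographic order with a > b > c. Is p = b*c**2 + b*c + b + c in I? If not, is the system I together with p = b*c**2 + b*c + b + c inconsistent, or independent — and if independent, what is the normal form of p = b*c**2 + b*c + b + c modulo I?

b*c**2 + b*c + b + c is independent of I; its normal form modulo I is b*c**2 + b*c + b + c.

First compute the reduced Gröbner basis of I by Buchberger's algorithm.
f_1 = a + b**2*c + b*c + b + c + 1, LT = a.
f_2 = a + b*c + c + 1, LT = a.

S(f_1,f_2): lcm = a. S = b**2*c + b.
  reduce S modulo (f_1, f_2):
  remainder b**2*c + b ≠ 0; add h_3 = b**2*c + b to the basis.

The other S-polynomials (S(f_1,h_3), S(f_2,h_3)) all reduce to 0 modulo the current basis, so we have a Gröbner basis.
Inter-reduce: drop elements whose leading term is divisible by another's, tail-reduce, and make monic.
Reduced Gröbner basis: {a + b*c + c + 1, b**2*c + b}.
Label its elements g_1 = a + b*c + c + 1, g_2 = b**2*c + b.

Reduce p = b*c**2 + b*c + b + c modulo G:
  leading term b*c**2: no divisor's leading term divides it; move b*c**2 to the remainder.
  leading term b*c: no divisor's leading term divides it; move b*c to the remainder.
  leading term b: no divisor's leading term divides it; move b to the remainder.
  leading term c: no divisor's leading term divides it; move c to the remainder.
  normal form = b*c**2 + b*c + b + c.
The normal form is nonzero, so p ∉ I. Since p minus its normal form lies in I, I + (p) = I + (r) where r = b*c**2 + b*c + b + c; decide whether this ideal is the whole ring.
Run Buchberger on G together with r (pairs among the g_i already reduce to 0 since G is a Gröbner basis):
g_1 = a + b*c + c + 1, LT = a.
g_2 = b**2*c + b, LT = b**2*c.
r = b*c**2 + b*c + b + c, LT = b*c**2.

S(g_2,r): lcm = b**2*c**2. S = b**2*c + b**2.
  reduce S modulo (g_1, g_2, r):
  remainder b**2 + b ≠ 0; add m_4 = b**2 + b to the basis.

S(g_2,m_4): lcm = b**2*c. S = b*c + b.
  reduce S modulo (g_1, g_2, r, m_4):
  remainder b*c + b ≠ 0; add m_5 = b*c + b to the basis.

S(r,m_4): lcm = b**2*c**2. S = b**2*c + b**2 + b*c**2 + b*c.
  reduce S modulo (g_1, g_2, r, m_4, m_5):
  remainder b + c ≠ 0; add m_6 = b + c to the basis.

S(r,m_6): lcm = b*c**2. S = b*c + b + c**3 + c.
  reduce S modulo (g_1, g_2, r, m_4, m_5, m_6):
  remainder c**3 + c ≠ 0; add m_7 = c**3 + c to the basis.

S(m_5,m_6): lcm = b*c. S = b + c**2.
  reduce S modulo (g_1, g_2, r, m_4, m_5, m_6, m_7):
  remainder c**2 + c ≠ 0; add m_8 = c**2 + c to the basis.

The other S-polynomials (S(g_1,g_2), S(g_1,r), S(g_1,m_4), S(g_1,m_5), S(g_2,m_5), S(r,m_5), S(m_4,m_5), S(g_1,m_6), S(g_2,m_6), S(m_4,m_6), S(g_1,m_7), S(g_2,m_7), S(r,m_7), S(m_4,m_7), S(m_5,m_7), S(m_6,m_7), S(g_1,m_8), S(g_2,m_8), S(r,m_8), S(m_4,m_8), S(m_5,m_8), S(m_6,m_8), S(m_7,m_8)) all reduce to 0 modulo the current basis, so we have a Gröbner basis.
Inter-reduce: drop elements whose leading term is divisible by another's, tail-reduce, and make monic.
Reduced Gröbner basis: {a + 1, b + c, c**2 + c}.
The reduced Gröbner basis of I + (p) is {a + 1, b + c, c**2 + c} ≠ {1}, a proper ideal, so the enlarged system stays consistent: p is independent of I, with normal form b*c**2 + b*c + b + c.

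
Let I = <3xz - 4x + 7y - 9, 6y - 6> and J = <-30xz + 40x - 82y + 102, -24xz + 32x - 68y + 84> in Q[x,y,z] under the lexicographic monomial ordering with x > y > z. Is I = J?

Yes, the ideals are equal.

Two ideals are equal iff their reduced Gröbner bases coincide (the reduced basis is unique for a fixed ordering).
Buchberger on the first generating set:
f_1 = 3xz - 4x + 7y - 9, LT = xz.
f_2 = 6y - 6, LT = y.

S(f_1,f_2): leading monomials are coprime, so the S-polynomial reduces to 0 (Buchberger's first criterion).
Every S-polynomial of the final basis reduces to 0, so we have a Gröbner basis.
Inter-reduce: drop elements whose leading term is divisible by another's, tail-reduce, and make monic.
Reduced Gröbner basis: {xz - 4/3x - 2/3, y - 1}.

Buchberger on the second generating set:
h_1 = -30xz + 40x - 82y + 102, LT = xz.
h_2 = -24xz + 32x - 68y + 84, LT = xz.

S(h_1,h_2): lcm = xz. S = -1/10y + 1/10.
  leading term y: no divisor's leading term divides it; move -1/10y to the remainder.
  leading term 1: no divisor's leading term divides it; move 1/10 to the remainder.
  remainder -1/10y + 1/10 ≠ 0; add k_3 = -1/10y + 1/10 to the basis.

S(h_1,k_3): leading monomials are coprime, so the S-polynomial reduces to 0 (Buchberger's first criterion).
S(h_2,k_3): leading monomials are coprime, so the S-polynomial reduces to 0 (Buchberger's first criterion).
Every S-polynomial of the final basis reduces to 0, so we have a Gröbner basis.
Inter-reduce: drop elements whose leading term is divisible by another's, tail-reduce, and make monic.
Reduced Gröbner basis: {xz - 4/3x - 2/3, y - 1}.

Same reduced basis, so the two generating sets span the same ideal.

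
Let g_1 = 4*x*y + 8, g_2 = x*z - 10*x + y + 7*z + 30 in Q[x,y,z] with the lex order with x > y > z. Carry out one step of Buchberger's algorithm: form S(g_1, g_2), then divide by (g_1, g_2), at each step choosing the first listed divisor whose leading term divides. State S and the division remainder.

S(g_1, g_2) = 10*x*y - y**2 - 7*y*z - 30*y + 2*z; remainder on division = -y**2 - 7*y*z - 30*y + 2*z - 20.

lcm(LM(g_1), LM(g_2)) = x*y*z.
S = (lcm/LT(g_1))·g_1 − (lcm/LT(g_2))·g_2 = 10*x*y - y**2 - 7*y*z - 30*y + 2*z.
Reduce S modulo (g_1, g_2) in that order:
  leading term x*y: subtract (5/2)·g_1 from 10*x*y - y**2 - 7*y*z - 30*y + 2*z → -y**2 - 7*y*z - 30*y + 2*z - 20
  leading term y**2: no divisor's leading term divides it; move -y**2 to the remainder.
  leading term y*z: no divisor's leading term divides it; move -7*y*z to the remainder.
  leading term y: no divisor's leading term divides it; move -30*y to the remainder.
  leading term z: no divisor's leading term divides it; move 2*z to the remainder.
  leading term 1: no divisor's leading term divides it; move -20 to the remainder.
The remainder -y**2 - 7*y*z - 30*y + 2*z - 20 is nonzero, so it would be added as the next basis element.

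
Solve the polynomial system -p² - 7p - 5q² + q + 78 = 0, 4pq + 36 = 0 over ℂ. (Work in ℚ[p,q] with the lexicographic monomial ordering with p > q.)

{(3, -3), (5, -9/5), (-15/2 - 3*sqrt(13)/2, 5/2 - sqrt(13)/2), (-15/2 + 3*sqrt(13)/2, sqrt(13)/2 + 5/2)}

Compute a lex Gröbner basis by Buchberger's algorithm.
f_1 = -p² - 7p - 5q² + q + 78, LT = p².
f_2 = 4pq + 36, LT = pq.

S(f_1,f_2): lcm = p²q. S = 7pq - 9p + 5q³ - q² - 78q.
  leading term pq: subtract (7/4)·f_2 from 7pq - 9p + 5q³ - q² - 78q → -9p + 5q³ - q² - 78q - 63
  leading term p: no divisor's leading term divides it; move -9p to the remainder.
  leading term q³: no divisor's leading term divides it; move 5q³ to the remainder.
  leading term q²: no divisor's leading term divides it; move -q² to the remainder.
  leading term q: no divisor's leading term divides it; move -78q to the remainder.
  leading term 1: no divisor's leading term divides it; move -63 to the remainder.
  remainder -9p + 5q³ - q² - 78q - 63 ≠ 0; add h_3 = -9p + 5q³ - q² - 78q - 63 to the basis.

S(f_1,h_3): lcm = p². S = 5/9pq³ - 1/9pq² - 26/3pq + 5q² - q - 78.
  leading term pq³: subtract (5/36q²)·f_2 from 5/9pq³ - 1/9pq² - 26/3pq + 5q² - q - 78 → -1/9pq² - 26/3pq - q - 78
  leading term pq²: subtract (-1/36q)·f_2 from -1/9pq² - 26/3pq - q - 78 → -26/3pq - 78
  leading term pq: subtract (-13/6)·f_2 from -26/3pq - 78 → 0
  remainder 0.

S(f_2,h_3): lcm = pq. S = 5/9q⁴ - 1/9q³ - 26/3q² - 7q + 9.
  leading term q⁴: no divisor's leading term divides it; move 5/9q⁴ to the remainder.
  leading term q³: no divisor's leading term divides it; move -1/9q³ to the remainder.
  leading term q²: no divisor's leading term divides it; move -26/3q² to the remainder.
  leading term q: no divisor's leading term divides it; move -7q to the remainder.
  leading term 1: no divisor's leading term divides it; move 9 to the remainder.
  remainder 5/9q⁴ - 1/9q³ - 26/3q² - 7q + 9 ≠ 0; add h_4 = 5/9q⁴ - 1/9q³ - 26/3q² - 7q + 9 to the basis.

S(f_1,h_4): leading monomials are coprime, so the S-polynomial reduces to 0 (Buchberger's first criterion).
S(f_2,h_4): lcm = pq⁴. S = ⅕pq³ + 78/5pq² + 63/5pq - 81/5p + 9q³.
  leading term pq³: subtract (1/20q²)·f_2 from ⅕pq³ + 78/5pq² + 63/5pq - 81/5p + 9q³ → 78/5pq² + 63/5pq - 81/5p + 9q³ - 9/5q²
  leading term pq²: subtract (39/10q)·f_2 from 78/5pq² + 63/5pq - 81/5p + 9q³ - 9/5q² → 63/5pq - 81/5p + 9q³ - 9/5q² - 702/5q
  leading term pq: subtract (63/20)·f_2 from 63/5pq - 81/5p + 9q³ - 9/5q² - 702/5q → -81/5p + 9q³ - 9/5q² - 702/5q - 567/5
  leading term p: subtract (9/5)·h_3 from -81/5p + 9q³ - 9/5q² - 702/5q - 567/5 → 0
  remainder 0.

S(h_3,h_4): leading monomials are coprime, so the S-polynomial reduces to 0 (Buchberger's first criterion).
Every S-polynomial of the final basis reduces to 0, so we have a Gröbner basis.
Inter-reduce: drop elements whose leading term is divisible by another's, tail-reduce, and make monic.
Reduced Gröbner basis: {p - 5/9q³ + 1/9q² + 26/3q + 7, q⁴ - ⅕q³ - 78/5q² - 63/5q + 81/5}.

From the last basis element, q⁴ - ⅕q³ - 78/5q² - 63/5q + 81/5 = 0, so q takes values in {-3, -9/5, 5/2 - sqrt(13)/2, sqrt(13)/2 + 5/2}. Each choice, substituted upward through the basis, yields the corresponding point(s) of the solution set.
  q = -3: the earlier basis element becomes p - 3 = 0, giving p = 3 — point (3, -3).
  q = -9/5: the earlier basis element becomes p - 5 = 0, giving p = 5 — point (5, -9/5).
  q = 5/2 - sqrt(13)/2: the earlier basis element becomes p + 3*sqrt(13)/2 + 15/2 = 0, giving p = -15/2 - 3*sqrt(13)/2 — point (-15/2 - 3*sqrt(13)/2, 5/2 - sqrt(13)/2).
  q = sqrt(13)/2 + 5/2: the earlier basis element becomes p - 3*sqrt(13)/2 + 15/2 = 0, giving p = -15/2 + 3*sqrt(13)/2 — point (-15/2 + 3*sqrt(13)/2, sqrt(13)/2 + 5/2).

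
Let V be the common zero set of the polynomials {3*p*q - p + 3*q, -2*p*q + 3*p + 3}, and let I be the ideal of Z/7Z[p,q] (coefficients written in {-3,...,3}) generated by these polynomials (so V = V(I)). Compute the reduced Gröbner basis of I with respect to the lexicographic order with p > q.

f_1 = 3*p*q - p + 3*q, LT = p*q.
f_2 = -2*p*q + 3*p + 3, LT = p*q.

S(f_1,f_2): lcm = p*q. S = q - 2.
  leading term q: no divisor's leading term divides it; move q to the remainder.
  leading term 1: no divisor's leading term divides it; move -2 to the remainder.
  remainder q - 2 ≠ 0; add g_3 = q - 2 to the basis.

S(f_1,g_3): lcm = p*q. S = -3*p + q.
  leading term p: no divisor's leading term divides it; move -3*p to the remainder.
  leading term q: subtract (1)·g_3 from q → 2
  leading term 1: no divisor's leading term divides it; move 2 to the remainder.
  remainder -3*p + 2 ≠ 0; add g_4 = -3*p + 2 to the basis.

The other S-polynomials (S(f_2,g_3), S(f_1,g_4), S(f_2,g_4), S(g_3,g_4)) all reduce to 0 modulo the current basis, so we have a Gröbner basis.
Inter-reduce: drop elements whose leading term is divisible by another's, tail-reduce, and make monic.

G = {p - 3, q - 2}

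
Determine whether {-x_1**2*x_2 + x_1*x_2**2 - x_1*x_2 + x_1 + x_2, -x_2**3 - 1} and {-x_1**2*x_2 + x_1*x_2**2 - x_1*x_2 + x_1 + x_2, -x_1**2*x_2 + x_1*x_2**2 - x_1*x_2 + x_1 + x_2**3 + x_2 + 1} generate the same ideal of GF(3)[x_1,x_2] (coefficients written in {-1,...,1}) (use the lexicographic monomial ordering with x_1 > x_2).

Yes, the ideals are equal.

Two ideals are equal iff their reduced Gröbner bases coincide (the reduced basis is unique for a fixed ordering).
Buchberger on the first generating set:
f_1 = -x_1**2*x_2 + x_1*x_2**2 - x_1*x_2 + x_1 + x_2, LT = x_1**2*x_2.
f_2 = -x_2**3 - 1, LT = x_2**3.

S(f_1,f_2): lcm = x_1**2*x_2**3. S = -x_1**2 - x_1*x_2**4 + x_1*x_2**3 - x_1*x_2**2 - x_2**3.
  leading term x_1**2: no divisor's leading term divides it; move -x_1**2 to the remainder.
  leading term x_1*x_2**4: subtract (x_1*x_2)·f_2 from -x_1*x_2**4 + x_1*x_2**3 - x_1*x_2**2 - x_2**3 → x_1*x_2**3 - x_1*x_2**2 + x_1*x_2 - x_2**3
  leading term x_1*x_2**3: subtract (-x_1)·f_2 from x_1*x_2**3 - x_1*x_2**2 + x_1*x_2 - x_2**3 → -x_1*x_2**2 + x_1*x_2 - x_1 - x_2**3
  leading term x_1*x_2**2: no divisor's leading term divides it; move -x_1*x_2**2 to the remainder.
  leading term x_1*x_2: no divisor's leading term divides it; move x_1*x_2 to the remainder.
  leading term x_1: no divisor's leading term divides it; move -x_1 to the remainder.
  leading term x_2**3: subtract (1)·f_2 from -x_2**3 → 1
  leading term 1: no divisor's leading term divides it; move 1 to the remainder.
  remainder -x_1**2 - x_1*x_2**2 + x_1*x_2 - x_1 + 1 ≠ 0; add g_3 = -x_1**2 - x_1*x_2**2 + x_1*x_2 - x_1 + 1 to the basis.

The other S-polynomials (S(f_1,g_3), S(f_2,g_3)) all reduce to 0 modulo the current basis, so we have a Gröbner basis.
Inter-reduce: drop elements whose leading term is divisible by another's, tail-reduce, and make monic.
Reduced Gröbner basis: {x_1**2 + x_1*x_2**2 - x_1*x_2 + x_1 - 1, x_2**3 + 1}.

Buchberger on the second generating set:
h_1 = -x_1**2*x_2 + x_1*x_2**2 - x_1*x_2 + x_1 + x_2, LT = x_1**2*x_2.
h_2 = -x_1**2*x_2 + x_1*x_2**2 - x_1*x_2 + x_1 + x_2**3 + x_2 + 1, LT = x_1**2*x_2.

S(h_1,h_2): lcm = x_1**2*x_2. S = x_2**3 + 1.
  leading term x_2**3: no divisor's leading term divides it; move x_2**3 to the remainder.
  leading term 1: no divisor's leading term divides it; move 1 to the remainder.
  remainder x_2**3 + 1 ≠ 0; add k_3 = x_2**3 + 1 to the basis.

S(h_1,k_3): lcm = x_1**2*x_2**3. S = -x_1**2 - x_1*x_2**4 + x_1*x_2**3 - x_1*x_2**2 - x_2**3.
  leading term x_1**2: no divisor's leading term divides it; move -x_1**2 to the remainder.
  leading term x_1*x_2**4: subtract (-x_1*x_2)·k_3 from -x_1*x_2**4 + x_1*x_2**3 - x_1*x_2**2 - x_2**3 → x_1*x_2**3 - x_1*x_2**2 + x_1*x_2 - x_2**3
  leading term x_1*x_2**3: subtract (x_1)·k_3 from x_1*x_2**3 - x_1*x_2**2 + x_1*x_2 - x_2**3 → -x_1*x_2**2 + x_1*x_2 - x_1 - x_2**3
  leading term x_1*x_2**2: no divisor's leading term divides it; move -x_1*x_2**2 to the remainder.
  leading term x_1*x_2: no divisor's leading term divides it; move x_1*x_2 to the remainder.
  leading term x_1: no divisor's leading term divides it; move -x_1 to the remainder.
  leading term x_2**3: subtract (-1)·k_3 from -x_2**3 → 1
  leading term 1: no divisor's leading term divides it; move 1 to the remainder.
  remainder -x_1**2 - x_1*x_2**2 + x_1*x_2 - x_1 + 1 ≠ 0; add k_4 = -x_1**2 - x_1*x_2**2 + x_1*x_2 - x_1 + 1 to the basis.

The other S-polynomials (S(h_2,k_3), S(h_1,k_4), S(h_2,k_4), S(k_3,k_4)) all reduce to 0 modulo the current basis, so we have a Gröbner basis.
Inter-reduce: drop elements whose leading term is divisible by another's, tail-reduce, and make monic.
Reduced Gröbner basis: {x_1**2 + x_1*x_2**2 - x_1*x_2 + x_1 - 1, x_2**3 + 1}.

The two bases agree; hence the ideals are identical.
The same test decides containment: I ⊆ J iff every generator of I reduces to 0 modulo a Gröbner basis of J.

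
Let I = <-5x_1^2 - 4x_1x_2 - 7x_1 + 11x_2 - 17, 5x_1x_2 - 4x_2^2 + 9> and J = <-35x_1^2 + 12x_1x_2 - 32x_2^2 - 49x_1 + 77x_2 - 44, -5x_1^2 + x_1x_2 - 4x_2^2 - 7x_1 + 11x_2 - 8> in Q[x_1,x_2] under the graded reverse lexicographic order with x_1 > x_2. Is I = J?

For a fixed monomial order, each ideal has a unique reduced Gröbner basis; comparing bases decides equality.
Buchberger on the first generating set:
f_1 = -5x_1^2 - 4x_1x_2 - 7x_1 + 11x_2 - 17, LT = x_1^2.
f_2 = 5x_1x_2 - 4x_2^2 + 9, LT = x_1x_2.

S(f_1,f_2): lcm = x_1^2x_2. S = 8/5x_1x_2^2 + 7/5x_1x_2 - 11/5x_2^2 - 9/5x_1 + 17/5x_2.
  leading term x_1x_2^2: subtract (8/25x_2)·f_2 from 8/5x_1x_2^2 + 7/5x_1x_2 - 11/5x_2^2 - 9/5x_1 + 17/5x_2 → 32/25x_2^3 + 7/5x_1x_2 - 11/5x_2^2 - 9/5x_1 + 13/25x_2
  leading term x_2^3: no divisor's leading term divides it; move 32/25x_2^3 to the remainder.
  leading term x_1x_2: subtract (7/25)·f_2 from 7/5x_1x_2 - 11/5x_2^2 - 9/5x_1 + 13/25x_2 → -27/25x_2^2 - 9/5x_1 + 13/25x_2 - 63/25
  leading term x_2^2: no divisor's leading term divides it; move -27/25x_2^2 to the remainder.
  leading term x_1: no divisor's leading term divides it; move -9/5x_1 to the remainder.
  leading term x_2: no divisor's leading term divides it; move 13/25x_2 to the remainder.
  leading term 1: no divisor's leading term divides it; move -63/25 to the remainder.
  remainder 32/25x_2^3 - 27/25x_2^2 - 9/5x_1 + 13/25x_2 - 63/25 ≠ 0; add g_3 = 32/25x_2^3 - 27/25x_2^2 - 9/5x_1 + 13/25x_2 - 63/25 to the basis.

The other S-polynomials (S(f_1,g_3), S(f_2,g_3)) all reduce to 0 modulo the current basis, so we have a Gröbner basis.
Inter-reduce: drop elements whose leading term is divisible by another's, tail-reduce, and make monic.
Reduced Gröbner basis: {x_2^3 - 27/32x_2^2 - 45/32x_1 + 13/32x_2 - 63/32, x_1^2 + 16/25x_2^2 + 7/5x_1 - 11/5x_2 + 49/25, x_1x_2 - 4/5x_2^2 + 9/5}.

Buchberger on the second generating set:
h_1 = -35x_1^2 + 12x_1x_2 - 32x_2^2 - 49x_1 + 77x_2 - 44, LT = x_1^2.
h_2 = -5x_1^2 + x_1x_2 - 4x_2^2 - 7x_1 + 11x_2 - 8, LT = x_1^2.

S(h_1,h_2): lcm = x_1^2. S = -1/7x_1x_2 + 4/35x_2^2 - 12/35.
  leading term x_1x_2: no divisor's leading term divides it; move -1/7x_1x_2 to the remainder.
  leading term x_2^2: no divisor's leading term divides it; move 4/35x_2^2 to the remainder.
  leading term 1: no divisor's leading term divides it; move -12/35 to the remainder.
  remainder -1/7x_1x_2 + 4/35x_2^2 - 12/35 ≠ 0; add k_3 = -1/7x_1x_2 + 4/35x_2^2 - 12/35 to the basis.

S(h_1,k_3): lcm = x_1^2x_2. S = 16/35x_1x_2^2 + 32/35x_2^3 + 7/5x_1x_2 - 11/5x_2^2 - 12/5x_1 + 44/35x_2.
  leading term x_1x_2^2: subtract (-16/5x_2)·k_3 from 16/35x_1x_2^2 + 32/35x_2^3 + 7/5x_1x_2 - 11/5x_2^2 - 12/5x_1 + 44/35x_2 → 32/25x_2^3 + 7/5x_1x_2 - 11/5x_2^2 - 12/5x_1 + 4/25x_2
  leading term x_2^3: no divisor's leading term divides it; move 32/25x_2^3 to the remainder.
  leading term x_1x_2: subtract (-49/5)·k_3 from 7/5x_1x_2 - 11/5x_2^2 - 12/5x_1 + 4/25x_2 → -27/25x_2^2 - 12/5x_1 + 4/25x_2 - 84/25
  leading term x_2^2: no divisor's leading term divides it; move -27/25x_2^2 to the remainder.
  leading term x_1: no divisor's leading term divides it; move -12/5x_1 to the remainder.
  leading term x_2: no divisor's leading term divides it; move 4/25x_2 to the remainder.
  leading term 1: no divisor's leading term divides it; move -84/25 to the remainder.
  remainder 32/25x_2^3 - 27/25x_2^2 - 12/5x_1 + 4/25x_2 - 84/25 ≠ 0; add k_4 = 32/25x_2^3 - 27/25x_2^2 - 12/5x_1 + 4/25x_2 - 84/25 to the basis.

The other S-polynomials (S(h_2,k_3), S(h_1,k_4), S(h_2,k_4), S(k_3,k_4)) all reduce to 0 modulo the current basis, so we have a Gröbner basis.
Inter-reduce: drop elements whose leading term is divisible by another's, tail-reduce, and make monic.
Reduced Gröbner basis: {x_2^3 - 27/32x_2^2 - 15/8x_1 + 1/8x_2 - 21/8, x_1^2 + 16/25x_2^2 + 7/5x_1 - 11/5x_2 + 52/25, x_1x_2 - 4/5x_2^2 + 12/5}.

The bases are distinct; the ideals are different.

No, the ideals differ.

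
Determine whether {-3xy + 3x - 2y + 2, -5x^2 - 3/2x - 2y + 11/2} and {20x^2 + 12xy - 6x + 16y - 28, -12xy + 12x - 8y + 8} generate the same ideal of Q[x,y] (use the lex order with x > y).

Two ideals are equal iff their reduced Gröbner bases coincide (the reduced basis is unique for a fixed ordering).
Buchberger on the first generating set:
f_1 = -3xy + 3x - 2y + 2, LT = xy.
f_2 = -5x^2 - 3/2x - 2y + 11/2, LT = x^2.

S(f_1,f_2): lcm = x^2y. S = -x^2 + 11/30xy - 2/3x - 2/5y^2 + 11/10y.
  leading term x^2: subtract (1/5)·f_2 from -x^2 + 11/30xy - 2/3x - 2/5y^2 + 11/10y → 11/30xy - 11/30x - 2/5y^2 + 3/2y - 11/10
  leading term xy: subtract (-11/90)·f_1 from 11/30xy - 11/30x - 2/5y^2 + 3/2y - 11/10 → -2/5y^2 + 113/90y - 77/90
  leading term y^2: no divisor's leading term divides it; move -2/5y^2 to the remainder.
  leading term y: no divisor's leading term divides it; move 113/90y to the remainder.
  leading term 1: no divisor's leading term divides it; move -77/90 to the remainder.
  remainder -2/5y^2 + 113/90y - 77/90 ≠ 0; add g_3 = -2/5y^2 + 113/90y - 77/90 to the basis.

The other S-polynomials (S(f_1,g_3), S(f_2,g_3)) all reduce to 0 modulo the current basis, so we have a Gröbner basis.
Inter-reduce: drop elements whose leading term is divisible by another's, tail-reduce, and make monic.
Reduced Gröbner basis: {x^2 + 3/10x + 2/5y - 11/10, xy - x + 2/3y - 2/3, y^2 - 113/36y + 77/36}.

Buchberger on the second generating set:
h_1 = 20x^2 + 12xy - 6x + 16y - 28, LT = x^2.
h_2 = -12xy + 12x - 8y + 8, LT = xy.

S(h_1,h_2): lcm = x^2y. S = x^2 + 3/5xy^2 - 29/30xy + 2/3x + 4/5y^2 - 7/5y.
  leading term x^2: subtract (1/20)·h_1 from x^2 + 3/5xy^2 - 29/30xy + 2/3x + 4/5y^2 - 7/5y → 3/5xy^2 - 47/30xy + 29/30x + 4/5y^2 - 11/5y + 7/5
  leading term xy^2: subtract (-1/20y)·h_2 from 3/5xy^2 - 47/30xy + 29/30x + 4/5y^2 - 11/5y + 7/5 → -29/30xy + 29/30x + 2/5y^2 - 9/5y + 7/5
  leading term xy: subtract (29/360)·h_2 from -29/30xy + 29/30x + 2/5y^2 - 9/5y + 7/5 → 2/5y^2 - 52/45y + 34/45
  leading term y^2: no divisor's leading term divides it; move 2/5y^2 to the remainder.
  leading term y: no divisor's leading term divides it; move -52/45y to the remainder.
  leading term 1: no divisor's leading term divides it; move 34/45 to the remainder.
  remainder 2/5y^2 - 52/45y + 34/45 ≠ 0; add k_3 = 2/5y^2 - 52/45y + 34/45 to the basis.

The other S-polynomials (S(h_1,k_3), S(h_2,k_3)) all reduce to 0 modulo the current basis, so we have a Gröbner basis.
Inter-reduce: drop elements whose leading term is divisible by another's, tail-reduce, and make monic.
Reduced Gröbner basis: {x^2 + 3/10x + 2/5y - 1, xy - x + 2/3y - 2/3, y^2 - 26/9y + 17/9}.

These differ, so the ideals are not equal.

No, the ideals differ.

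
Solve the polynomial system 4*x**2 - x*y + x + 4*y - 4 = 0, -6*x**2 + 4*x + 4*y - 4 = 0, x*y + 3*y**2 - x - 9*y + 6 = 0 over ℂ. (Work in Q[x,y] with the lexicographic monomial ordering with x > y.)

{(0, 1)}

Compute a lex Gröbner basis by Buchberger's algorithm.
f_1 = 4*x**2 - x*y + x + 4*y - 4, LT = x**2.
f_2 = -6*x**2 + 4*x + 4*y - 4, LT = x**2.
f_3 = x*y - x + 3*y**2 - 9*y + 6, LT = x*y.

S(f_1,f_2): lcm = x**2. S = -1/4*x*y + 11/12*x + 5/3*y - 5/3.
  reduce S modulo (f_1, f_2, f_3):
  remainder 2/3*x + 3/4*y**2 - 7/12*y - 1/6 ≠ 0; add h_4 = 2/3*x + 3/4*y**2 - 7/12*y - 1/6 to the basis.

S(f_1,f_3): lcm = x**2*y. S = x**2 - 13/4*x*y**2 + 37/4*x*y - 6*x + y**2 - y.
  reduce S modulo (f_1, f_2, f_3, h_4):
  remainder 39/4*y**3 - 47*y**2 + 295/4*y - 73/2 ≠ 0; add h_5 = 39/4*y**3 - 47*y**2 + 295/4*y - 73/2 to the basis.

S(f_2,f_3): lcm = x**2*y. S = x**2 - 3*x*y**2 + 25/3*x*y - 6*x - 2/3*y**2 + 2/3*y.
  reduce S modulo (f_1, f_2, f_3, h_4, h_5):
  remainder -11/39*y**2 - 29/39*y + 40/39 ≠ 0; add h_6 = -11/39*y**2 - 29/39*y + 40/39 to the basis.

S(f_1,h_4): lcm = x**2. S = -9/8*x*y**2 + 5/8*x*y + 1/2*x + y - 1.
  reduce S modulo (f_1, f_2, f_3, h_4, h_5, h_6):
  remainder -1867/44*y + 1867/44 ≠ 0; add h_7 = -1867/44*y + 1867/44 to the basis.

The other S-polynomials (S(f_2,h_4), S(f_3,h_4), S(f_1,h_5), S(f_2,h_5), S(f_3,h_5), S(h_4,h_5), S(f_1,h_6), S(f_2,h_6), S(f_3,h_6), S(h_4,h_6), S(h_5,h_6), S(f_1,h_7), S(f_2,h_7), S(f_3,h_7), S(h_4,h_7), S(h_5,h_7), S(h_6,h_7)) all reduce to 0 modulo the current basis, so we have a Gröbner basis.
Inter-reduce: drop elements whose leading term is divisible by another's, tail-reduce, and make monic.
Reduced Gröbner basis: {x, y - 1}.

The lex basis is triangular: the last element involves only y. Solving y - 1 = 0 gives y ∈ {1}; substituting each value into the earlier elements determines the remaining variables.
  y = 1: the earlier basis element becomes x = 0, giving x = 0 — point (0, 1).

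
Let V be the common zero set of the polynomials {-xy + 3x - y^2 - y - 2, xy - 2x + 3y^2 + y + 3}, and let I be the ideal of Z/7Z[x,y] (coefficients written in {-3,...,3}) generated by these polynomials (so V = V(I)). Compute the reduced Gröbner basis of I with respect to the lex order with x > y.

G = {x + 2y^2 + 1, y^3 + 1}

f_1 = -xy + 3x - y^2 - y - 2, LT = xy.
f_2 = xy - 2x + 3y^2 + y + 3, LT = xy.

S(f_1,f_2): lcm = xy. S = -x - 2y^2 - 1.
  leading term x: no divisor's leading term divides it; move -x to the remainder.
  leading term y^2: no divisor's leading term divides it; move -2y^2 to the remainder.
  leading term 1: no divisor's leading term divides it; move -1 to the remainder.
  remainder -x - 2y^2 - 1 ≠ 0; add g_3 = -x - 2y^2 - 1 to the basis.

S(f_1,g_3): lcm = xy. S = -3x - 2y^3 + y^2 + 2.
  leading term x: subtract (3)·g_3 from -3x - 2y^3 + y^2 + 2 → -2y^3 - 2
  leading term y^3: no divisor's leading term divides it; move -2y^3 to the remainder.
  leading term 1: no divisor's leading term divides it; move -2 to the remainder.
  remainder -2y^3 - 2 ≠ 0; add g_4 = -2y^3 - 2 to the basis.

The other S-polynomials (S(f_2,g_3), S(f_1,g_4), S(f_2,g_4), S(g_3,g_4)) all reduce to 0 modulo the current basis, so we have a Gröbner basis.
Inter-reduce: drop elements whose leading term is divisible by another's, tail-reduce, and make monic.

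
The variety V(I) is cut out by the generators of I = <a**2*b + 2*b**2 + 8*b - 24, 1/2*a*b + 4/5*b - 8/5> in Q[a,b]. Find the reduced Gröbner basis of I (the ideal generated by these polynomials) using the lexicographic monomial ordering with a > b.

G = {a + 5/8*b**2 + 33/10*b - 91/10, b**3 + 132/25*b**2 - 428/25*b + 128/25}

f_1 = a**2*b + 2*b**2 + 8*b - 24, LT = a**2*b.
f_2 = 1/2*a*b + 4/5*b - 8/5, LT = a*b.

S(f_1,f_2): lcm = a**2*b. S = -8/5*a*b + 16/5*a + 2*b**2 + 8*b - 24.
  reduce S modulo (f_1, f_2):
  remainder 16/5*a + 2*b**2 + 264/25*b - 728/25 ≠ 0; add g_3 = 16/5*a + 2*b**2 + 264/25*b - 728/25 to the basis.

S(f_1,g_3): lcm = a**2*b. S = -5/8*a*b**3 - 33/10*a*b**2 + 91/10*a*b + 2*b**2 + 8*b - 24.
  reduce S modulo (f_1, f_2, g_3):
  remainder b**3 + 132/25*b**2 - 428/25*b + 128/25 ≠ 0; add g_4 = b**3 + 132/25*b**2 - 428/25*b + 128/25 to the basis.

The other S-polynomials (S(f_2,g_3), S(f_1,g_4), S(f_2,g_4), S(g_3,g_4)) all reduce to 0 modulo the current basis, so we have a Gröbner basis.
Inter-reduce: drop elements whose leading term is divisible by another's, tail-reduce, and make monic.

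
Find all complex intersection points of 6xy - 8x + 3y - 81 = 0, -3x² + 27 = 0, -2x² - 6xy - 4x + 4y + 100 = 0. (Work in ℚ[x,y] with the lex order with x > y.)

{(3, 5)}

Compute a lex Gröbner basis by Buchberger's algorithm.
f_1 = 6xy - 8x + 3y - 81, LT = xy.
f_2 = -3x² + 27, LT = x².
f_3 = -2x² - 6xy - 4x + 4y + 100, LT = x².

S(f_1,f_2): lcm = x²y. S = -4/3x² + ½xy - 27/2x + 9y.
  leading term x²: subtract (4/9)·f_2 from -4/3x² + ½xy - 27/2x + 9y → ½xy - 27/2x + 9y - 12
  leading term xy: subtract (1/12)·f_1 from ½xy - 27/2x + 9y - 12 → -77/6x + 35/4y - 21/4
  leading term x: no divisor's leading term divides it; move -77/6x to the remainder.
  leading term y: no divisor's leading term divides it; move 35/4y to the remainder.
  leading term 1: no divisor's leading term divides it; move -21/4 to the remainder.
  remainder -77/6x + 35/4y - 21/4 ≠ 0; add h_4 = -77/6x + 35/4y - 21/4 to the basis.

S(f_1,f_3): lcm = x²y. S = -4/3x² - 3xy² - 3/2xy - 27/2x + 2y² + 50y.
  leading term x²: subtract (4/9)·f_2 from -4/3x² - 3xy² - 3/2xy - 27/2x + 2y² + 50y → -3xy² - 3/2xy - 27/2x + 2y² + 50y - 12
  leading term xy²: subtract (-½y)·f_1 from -3xy² - 3/2xy - 27/2x + 2y² + 50y - 12 → -11/2xy - 27/2x + 7/2y² + 19/2y - 12
  leading term xy: subtract (-11/12)·f_1 from -11/2xy - 27/2x + 7/2y² + 19/2y - 12 → -125/6x + 7/2y² + 49/4y - 345/4
  leading term x: subtract (125/77)·h_4 from -125/6x + 7/2y² + 49/4y - 345/4 → 7/2y² - 43/22y - 855/11
  leading term y²: no divisor's leading term divides it; move 7/2y² to the remainder.
  leading term y: no divisor's leading term divides it; move -43/22y to the remainder.
  leading term 1: no divisor's leading term divides it; move -855/11 to the remainder.
  remainder 7/2y² - 43/22y - 855/11 ≠ 0; add h_5 = 7/2y² - 43/22y - 855/11 to the basis.

S(f_2,f_3): lcm = x². S = -3xy - 2x + 2y + 41.
  leading term xy: subtract (-½)·f_1 from -3xy - 2x + 2y + 41 → -6x + 7/2y + ½
  leading term x: subtract (36/77)·h_4 from -6x + 7/2y + ½ → -13/22y + 65/22
  leading term y: no divisor's leading term divides it; move -13/22y to the remainder.
  leading term 1: no divisor's leading term divides it; move 65/22 to the remainder.
  remainder -13/22y + 65/22 ≠ 0; add h_6 = -13/22y + 65/22 to the basis.

S(f_1,h_4): lcm = xy. S = -4/3x + 15/22y² + 1/11y - 27/2.
  leading term x: subtract (8/77)·h_4 from -4/3x + 15/22y² + 1/11y - 27/2 → 15/22y² - 9/11y - 285/22
  leading term y²: subtract (15/77)·h_5 from 15/22y² - 9/11y - 285/22 → -741/1694y + 3705/1694
  leading term y: subtract (57/77)·h_6 from -741/1694y + 3705/1694 → 0
  remainder 0.

S(f_2,h_4): lcm = x². S = 15/22xy - 9/22x - 9.
  leading term xy: subtract (5/44)·f_1 from 15/22xy - 9/22x - 9 → ½x - 15/44y + 9/44
  leading term x: subtract (-3/77)·h_4 from ½x - 15/44y + 9/44 → 0
  remainder 0.

S(f_3,h_4): lcm = x². S = 81/22xy + 35/22x - 2y - 50.
  leading term xy: subtract (27/44)·f_1 from 81/22xy + 35/22x - 2y - 50 → 13/2x - 169/44y - 13/44
  leading term x: subtract (-39/77)·h_4 from 13/2x - 169/44y - 13/44 → 13/22y - 65/22
  leading term y: subtract (-1)·h_6 from 13/22y - 65/22 → 0
  remainder 0.

S(f_1,h_5): lcm = xy². S = -179/231xy + 1710/77x + ½y² - 27/2y.
  leading term xy: subtract (-179/1386)·f_1 from -179/231xy + 1710/77x + ½y² - 27/2y → 1334/63x + ½y² - 3029/231y - 1611/154
  leading term x: subtract (-2668/1617)·h_4 from 1334/63x + ½y² - 3029/231y - 1611/154 → ½y² + 102/77y - 2945/154
  leading term y²: subtract (1/7)·h_5 from ½y² + 102/77y - 2945/154 → 247/154y - 1235/154
  leading term y: subtract (-19/7)·h_6 from 247/154y - 1235/154 → 0
  remainder 0.

S(f_2,h_5): leading monomials are coprime, so the S-polynomial reduces to 0 (Buchberger's first criterion).
S(f_3,h_5): leading monomials are coprime, so the S-polynomial reduces to 0 (Buchberger's first criterion).
S(h_4,h_5): leading monomials are coprime, so the S-polynomial reduces to 0 (Buchberger's first criterion).
S(f_1,h_6): lcm = xy. S = 11/3x + ½y - 27/2.
  leading term x: subtract (-2/7)·h_4 from 11/3x + ½y - 27/2 → 3y - 15
  leading term y: subtract (-66/13)·h_6 from 3y - 15 → 0
  remainder 0.

S(f_2,h_6): leading monomials are coprime, so the S-polynomial reduces to 0 (Buchberger's first criterion).
S(f_3,h_6): leading monomials are coprime, so the S-polynomial reduces to 0 (Buchberger's first criterion).
S(h_4,h_6): leading monomials are coprime, so the S-polynomial reduces to 0 (Buchberger's first criterion).
S(h_5,h_6): lcm = y². S = 342/77y - 1710/77.
  leading term y: subtract (-684/91)·h_6 from 342/77y - 1710/77 → 0
  remainder 0.

Every S-polynomial of the final basis reduces to 0, so we have a Gröbner basis.
Inter-reduce: drop elements whose leading term is divisible by another's, tail-reduce, and make monic.
Reduced Gröbner basis: {x - 3, y - 5}.

The lex basis is triangular: the last element involves only y. Solving y - 5 = 0 gives y ∈ {5}; substituting each value into the earlier elements determines the remaining variables.
  y = 5: the earlier basis element becomes x - 3 = 0, giving x = 3 — point (3, 5).
Substituting each solution back into the original system confirms all equations vanish.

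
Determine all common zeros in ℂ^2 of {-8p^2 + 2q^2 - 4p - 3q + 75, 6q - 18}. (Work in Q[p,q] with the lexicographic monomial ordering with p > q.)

{(-7/2, 3), (3, 3)}

Compute a lex Gröbner basis by Buchberger's algorithm.
f_1 = -8p^2 - 4p + 2q^2 - 3q + 75, LT = p^2.
f_2 = 6q - 18, LT = q.

The S-polynomials (S(f_1,f_2)) all reduce to 0 modulo the current basis, so we have a Gröbner basis.
Inter-reduce: drop elements whose leading term is divisible by another's, tail-reduce, and make monic.
Reduced Gröbner basis: {p^2 + 1/2p - 21/2, q - 3}.

The lex basis is triangular: the last element involves only q. Solving q - 3 = 0 gives q ∈ {3}; substituting each value into the earlier elements determines the remaining variables.
  q = 3: the earlier basis element becomes p^2 + 1/2p - 21/2 = 0, giving p = -7/2, 3 — points (-7/2, 3), (3, 3).
Substituting each solution back into the original system confirms all equations vanish.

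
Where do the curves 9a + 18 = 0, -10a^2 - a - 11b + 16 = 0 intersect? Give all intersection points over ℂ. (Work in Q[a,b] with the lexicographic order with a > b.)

{(-2, -2)}

Compute a lex Gröbner basis by Buchberger's algorithm.
f_1 = 9a + 18, LT = a.
f_2 = -10a^2 - a - 11b + 16, LT = a^2.

S(f_1,f_2): lcm = a^2. S = 19/10a - 11/10b + 8/5.
  leading term a: subtract (19/90)·f_1 from 19/10a - 11/10b + 8/5 → -11/10b - 11/5
  leading term b: no divisor's leading term divides it; move -11/10b to the remainder.
  leading term 1: no divisor's leading term divides it; move -11/5 to the remainder.
  remainder -11/10b - 11/5 ≠ 0; add h_3 = -11/10b - 11/5 to the basis.

The other S-polynomials (S(f_1,h_3), S(f_2,h_3)) all reduce to 0 modulo the current basis, so we have a Gröbner basis.
Inter-reduce: drop elements whose leading term is divisible by another's, tail-reduce, and make monic.
Reduced Gröbner basis: {a + 2, b + 2}.

Since the basis is lex-ordered, b + 2 is univariate in b. Its roots are {-2}. Back-substituting each root into the other basis elements fixes the other coordinates.
  b = -2: the earlier basis element becomes a + 2 = 0, giving a = -2 — point (-2, -2).
This is the nonlinear analogue of row-reducing a linear system.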